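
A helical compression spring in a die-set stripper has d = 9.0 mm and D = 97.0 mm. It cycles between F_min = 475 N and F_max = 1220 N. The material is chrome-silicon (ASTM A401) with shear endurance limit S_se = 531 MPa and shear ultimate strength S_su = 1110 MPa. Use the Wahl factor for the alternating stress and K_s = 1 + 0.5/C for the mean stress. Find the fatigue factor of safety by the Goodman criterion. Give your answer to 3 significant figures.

C = D/d = 97.0/9.0 = 10.7778; K_W = (4C−1)/(4C−4)+0.615/C = 1.1338; K_s = 1+0.5/C = 1.0464
F_a = (F_max−F_min)/2 = 372.5 N; F_m = (F_max+F_min)/2 = 847.5 N
τ_a = K_W·8F_aD/(πd³) = 1.1338 × 126.21 = 143.1 MPa
τ_m = K_s·8F_mD/(πd³) = 1.0464 × 287.16 = 300.48 MPa
Goodman: 1/n_f = τ_a/S_se + τ_m/S_su = 143.1/531 + 300.48/1110 = 0.26949 + 0.27070 = 0.54019
n_f = 1/0.54019 = 1.851

1.85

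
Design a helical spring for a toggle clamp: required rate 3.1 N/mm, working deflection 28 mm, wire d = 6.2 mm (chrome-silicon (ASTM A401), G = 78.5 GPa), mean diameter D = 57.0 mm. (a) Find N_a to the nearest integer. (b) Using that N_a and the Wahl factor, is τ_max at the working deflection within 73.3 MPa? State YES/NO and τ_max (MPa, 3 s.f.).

N_a = Gd⁴/(8D³k) = (78.5×10³)(6.2⁴)/(8·57.0³·3.1) = 25.26 → N_a = 25
Actual rate k = Gd⁴/(8D³·25) = 3.1317 N/mm
Working load F = kδ = 3.1317·28 = 87.688 N
C = 57.0/6.2 = 9.1935; K_W = (4C−1)/(4C−4)+0.615/C = 1.1584
τ_max = K_W·8FD/(πd³) = 1.1584·53.405 = 61.866 MPa
τ_max ≤ 73.3 MPa → acceptable

(a) 25 coils; (b) YES, τ_max = 61.9 MPa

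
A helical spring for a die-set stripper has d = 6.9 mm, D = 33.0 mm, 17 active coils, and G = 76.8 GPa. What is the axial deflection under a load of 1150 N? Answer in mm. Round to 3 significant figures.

32.3 mm

k = Gd⁴/(8D³N_a) = (76.8×10³)(6.9⁴)/(8·33.0³·17) = 35.619 N/mm
δ = F/k = 1150 / 35.619 = 32.287 mm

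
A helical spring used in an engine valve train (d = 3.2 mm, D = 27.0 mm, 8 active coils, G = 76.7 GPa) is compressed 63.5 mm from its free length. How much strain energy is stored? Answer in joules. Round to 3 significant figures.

12.9 J

k = Gd⁴/(8D³N_a) = (76.7×10³)(3.2⁴)/(8·27.0³·8) = 6.3845 N/mm
U = ½kδ² = 0.5 × 6.3845 × 63.5² = 12872 N·mm = 12.872 J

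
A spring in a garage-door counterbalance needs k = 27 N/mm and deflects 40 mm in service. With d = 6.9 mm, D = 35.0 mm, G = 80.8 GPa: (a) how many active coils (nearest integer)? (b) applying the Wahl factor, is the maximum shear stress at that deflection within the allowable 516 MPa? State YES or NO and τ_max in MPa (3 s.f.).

N_a = Gd⁴/(8D³k) = (80.8×10³)(6.9⁴)/(8·35.0³·27) = 19.78 → N_a = 20
Actual rate k = Gd⁴/(8D³·20) = 26.698 N/mm
Working load F = kδ = 26.698·40 = 1067.9 N
C = 35.0/6.9 = 5.0725; K_W = (4C−1)/(4C−4)+0.615/C = 1.3054
τ_max = K_W·8FD/(πd³) = 1.3054·289.74 = 378.23 MPa
τ_max ≤ 516 MPa → acceptable

(a) 20 coils; (b) YES, τ_max = 378 MPa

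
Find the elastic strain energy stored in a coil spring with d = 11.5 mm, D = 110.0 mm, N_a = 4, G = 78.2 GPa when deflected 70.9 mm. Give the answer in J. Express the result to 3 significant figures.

k = Gd⁴/(8D³N_a) = (78.2×10³)(11.5⁴)/(8·110.0³·4) = 32.112 N/mm
U = ½kδ² = 0.5 × 32.112 × 70.9² = 80711 N·mm = 80.711 J

80.7 J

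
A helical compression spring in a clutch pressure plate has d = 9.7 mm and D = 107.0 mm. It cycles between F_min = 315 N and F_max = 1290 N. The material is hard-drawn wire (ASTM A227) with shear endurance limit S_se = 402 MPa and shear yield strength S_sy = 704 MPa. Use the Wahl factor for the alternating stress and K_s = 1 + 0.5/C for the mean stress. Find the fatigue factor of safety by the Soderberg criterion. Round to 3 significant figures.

C = D/d = 107.0/9.7 = 11.0309; K_W = (4C−1)/(4C−4)+0.615/C = 1.1305; K_s = 1+0.5/C = 1.0453
F_a = (F_max−F_min)/2 = 487.5 N; F_m = (F_max+F_min)/2 = 802.5 N
τ_a = K_W·8F_aD/(πd³) = 1.1305 × 145.54 = 164.54 MPa
τ_m = K_s·8F_mD/(πd³) = 1.0453 × 239.58 = 250.44 MPa
Soderberg: 1/n_f = τ_a/S_se + τ_m/S_sy = 164.54/402 + 250.44/704 = 0.40929 + 0.35574 = 0.76503
n_f = 1/0.76503 = 1.307

1.31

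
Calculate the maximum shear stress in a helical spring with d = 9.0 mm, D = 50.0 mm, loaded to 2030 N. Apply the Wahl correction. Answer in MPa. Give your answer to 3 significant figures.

Spring index C = D/d = 50.0/9.0 = 5.5556
K_W = (4C−1)/(4C−4) + 0.615/C = 21.222/18.222 + 0.1107 = 1.2753
τ₀ = 8FD/(πd³) = 8·2030·50.0/(π·9.0³) = 812000/2290.2 = 354.55 MPa
τ_max = K·τ₀ = 1.2753 × 354.55 = 452.17 MPa

452 MPa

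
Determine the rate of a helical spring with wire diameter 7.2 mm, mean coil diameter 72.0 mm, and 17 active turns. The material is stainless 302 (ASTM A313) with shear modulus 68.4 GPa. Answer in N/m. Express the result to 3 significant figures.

3620 N/m

k = Gd⁴/(8D³N_a) = (68.4×10³ × 7.2⁴) / (8 × 72.0³ × 17)
  = 1.83817e+08 / 5.07617e+07 = 3.6212 N/mm = 3621.2 N/m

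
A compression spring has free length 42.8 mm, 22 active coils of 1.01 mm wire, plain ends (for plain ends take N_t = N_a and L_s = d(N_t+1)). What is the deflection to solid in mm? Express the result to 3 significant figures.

N_t = 22; L_s = 1.01·23 = 23.23 mm
δ_solid = L₀ − L_s = 42.8 − 23.23 = 19.57 mm

19.6 mm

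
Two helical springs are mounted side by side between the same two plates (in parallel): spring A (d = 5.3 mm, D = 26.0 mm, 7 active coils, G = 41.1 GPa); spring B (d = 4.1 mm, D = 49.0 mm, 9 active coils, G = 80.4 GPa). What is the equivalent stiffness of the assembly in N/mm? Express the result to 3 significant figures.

35.6 N/mm

k_A = Gd⁴/(8D³N_a) = (41.1×10³)(5.3⁴)/(8·26.0³·7) = 32.949 N/mm
k_B = Gd⁴/(8D³N_a) = (80.4×10³)(4.1⁴)/(8·49.0³·9) = 2.6821 N/mm
Parallel: k_eq = 32.949 + 2.6821 = 35.631 N/mm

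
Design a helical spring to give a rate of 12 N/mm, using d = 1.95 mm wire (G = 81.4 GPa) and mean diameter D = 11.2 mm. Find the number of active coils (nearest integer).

9

N_a = Gd⁴/(8D³k) = (81.4×10³ × 1.95⁴)/(8 × 11.2³ × 12)
    = 1.17696e+06 / 134873 = 8.726 → 9 coils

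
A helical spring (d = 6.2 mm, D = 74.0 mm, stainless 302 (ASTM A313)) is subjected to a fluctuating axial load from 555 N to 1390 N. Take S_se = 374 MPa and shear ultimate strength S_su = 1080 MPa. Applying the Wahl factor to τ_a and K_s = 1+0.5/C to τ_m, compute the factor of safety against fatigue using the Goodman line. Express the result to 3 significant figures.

C = D/d = 74.0/6.2 = 11.9355; K_W = (4C−1)/(4C−4)+0.615/C = 1.1201; K_s = 1+0.5/C = 1.0419
F_a = (F_max−F_min)/2 = 417.5 N; F_m = (F_max+F_min)/2 = 972.5 N
τ_a = K_W·8F_aD/(πd³) = 1.1201 × 330.11 = 369.76 MPa
τ_m = K_s·8F_mD/(πd³) = 1.0419 × 768.93 = 801.14 MPa
Goodman: 1/n_f = τ_a/S_se + τ_m/S_su = 369.76/374 + 801.14/1080 = 0.98865 + 0.74180 = 1.7304
n_f = 1/1.7304 = 0.5779

0.578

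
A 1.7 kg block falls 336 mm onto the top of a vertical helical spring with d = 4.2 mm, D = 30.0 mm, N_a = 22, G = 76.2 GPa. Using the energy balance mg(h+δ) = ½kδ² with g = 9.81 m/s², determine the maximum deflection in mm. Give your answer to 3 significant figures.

50.9 mm

k = Gd⁴/(8D³N_a) = (76.2×10³)(4.2⁴)/(8·30.0³·22) = 4.9897 N/mm
W = mg = 1.7 × 9.81 = 16.677 N
½kδ² − Wδ − Wh = 0 → δ = (W + √(W² + 2kWh))/k
δ = (16.677 + √(278.12 + 55919.5))/4.9897 = (16.677 + 237.06)/4.9897 = 50.852 mm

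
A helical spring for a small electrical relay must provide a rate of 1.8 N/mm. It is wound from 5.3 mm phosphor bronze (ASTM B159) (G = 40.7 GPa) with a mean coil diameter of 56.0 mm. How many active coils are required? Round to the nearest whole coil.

N_a = Gd⁴/(8D³k) = (40.7×10³ × 5.3⁴)/(8 × 56.0³ × 1.8)
    = 3.21143e+07 / 2.52887e+06 = 12.7 → 13 coils

13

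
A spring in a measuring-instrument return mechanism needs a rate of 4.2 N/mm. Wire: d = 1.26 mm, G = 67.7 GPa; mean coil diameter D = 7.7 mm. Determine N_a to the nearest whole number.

N_a = Gd⁴/(8D³k) = (67.7×10³ × 1.26⁴)/(8 × 7.7³ × 4.2)
    = 170636 / 15339.5 = 11.12 → 11 coils

11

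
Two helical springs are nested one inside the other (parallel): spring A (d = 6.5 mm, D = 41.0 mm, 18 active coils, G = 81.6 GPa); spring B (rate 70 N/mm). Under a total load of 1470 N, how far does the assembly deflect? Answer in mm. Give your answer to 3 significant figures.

k_A = Gd⁴/(8D³N_a) = (81.6×10³)(6.5⁴)/(8·41.0³·18) = 14.677 N/mm
Parallel: k_eq = 14.677 + 70 = 84.677 N/mm
δ = F/k_eq = 1470/84.677 = 17.36 mm

17.4 mm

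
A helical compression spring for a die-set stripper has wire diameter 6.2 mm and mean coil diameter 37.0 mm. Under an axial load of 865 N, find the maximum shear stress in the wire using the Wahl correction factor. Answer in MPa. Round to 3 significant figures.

429 MPa

Spring index C = D/d = 37.0/6.2 = 5.9677
K_W = (4C−1)/(4C−4) + 0.615/C = 22.871/19.871 + 0.1031 = 1.2540
τ₀ = 8FD/(πd³) = 8·865·37.0/(π·6.2³) = 256040/748.73 = 341.97 MPa
τ_max = K·τ₀ = 1.2540 × 341.97 = 428.83 MPa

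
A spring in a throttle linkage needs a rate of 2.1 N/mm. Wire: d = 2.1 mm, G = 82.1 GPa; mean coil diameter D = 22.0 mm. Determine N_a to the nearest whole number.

N_a = Gd⁴/(8D³k) = (82.1×10³ × 2.1⁴)/(8 × 22.0³ × 2.1)
    = 1.59669e+06 / 178886 = 8.926 → 9 coils

9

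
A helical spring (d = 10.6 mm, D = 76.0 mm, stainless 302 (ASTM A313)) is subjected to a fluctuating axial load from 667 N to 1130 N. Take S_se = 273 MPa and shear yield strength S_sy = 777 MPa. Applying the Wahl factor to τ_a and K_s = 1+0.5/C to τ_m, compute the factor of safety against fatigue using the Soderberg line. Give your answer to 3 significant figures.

2.72

C = D/d = 76.0/10.6 = 7.1698; K_W = (4C−1)/(4C−4)+0.615/C = 1.2073; K_s = 1+0.5/C = 1.0697
F_a = (F_max−F_min)/2 = 231.5 N; F_m = (F_max+F_min)/2 = 898.5 N
τ_a = K_W·8F_aD/(πd³) = 1.2073 × 37.617 = 45.417 MPa
τ_m = K_s·8F_mD/(πd³) = 1.0697 × 146 = 156.18 MPa
Soderberg: 1/n_f = τ_a/S_se + τ_m/S_sy = 45.417/273 + 156.18/777 = 0.16636 + 0.20101 = 0.36737
n_f = 1/0.36737 = 2.722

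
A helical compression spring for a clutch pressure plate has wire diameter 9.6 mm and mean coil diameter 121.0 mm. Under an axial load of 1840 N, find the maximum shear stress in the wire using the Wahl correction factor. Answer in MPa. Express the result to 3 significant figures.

Spring index C = D/d = 121.0/9.6 = 12.6042
K_W = (4C−1)/(4C−4) + 0.615/C = 49.417/46.417 + 0.0488 = 1.1134
τ₀ = 8FD/(πd³) = 8·1840·121.0/(π·9.6³) = 1.78112e+06/2779.5 = 640.81 MPa
τ_max = K·τ₀ = 1.1134 × 640.81 = 713.49 MPa

713 MPa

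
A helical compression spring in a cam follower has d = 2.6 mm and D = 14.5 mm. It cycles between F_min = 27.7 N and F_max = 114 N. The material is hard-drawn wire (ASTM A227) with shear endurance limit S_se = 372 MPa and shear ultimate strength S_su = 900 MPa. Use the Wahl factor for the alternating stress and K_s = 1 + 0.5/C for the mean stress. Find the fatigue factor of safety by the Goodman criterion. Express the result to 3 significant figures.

C = D/d = 14.5/2.6 = 5.5769; K_W = (4C−1)/(4C−4)+0.615/C = 1.2741; K_s = 1+0.5/C = 1.0897
F_a = (F_max−F_min)/2 = 43.15 N; F_m = (F_max+F_min)/2 = 70.85 N
τ_a = K_W·8F_aD/(πd³) = 1.2741 × 90.65 = 115.5 MPa
τ_m = K_s·8F_mD/(πd³) = 1.0897 × 148.84 = 162.19 MPa
Goodman: 1/n_f = τ_a/S_se + τ_m/S_su = 115.5/372 + 162.19/900 = 0.31049 + 0.18021 = 0.4907
n_f = 1/0.4907 = 2.038

2.04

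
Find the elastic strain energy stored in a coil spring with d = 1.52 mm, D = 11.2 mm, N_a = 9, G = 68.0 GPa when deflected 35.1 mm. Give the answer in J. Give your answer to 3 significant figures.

2.21 J

k = Gd⁴/(8D³N_a) = (68.0×10³)(1.52⁴)/(8·11.2³·9) = 3.5884 N/mm
U = ½kδ² = 0.5 × 3.5884 × 35.1² = 2210.5 N·mm = 2.2105 J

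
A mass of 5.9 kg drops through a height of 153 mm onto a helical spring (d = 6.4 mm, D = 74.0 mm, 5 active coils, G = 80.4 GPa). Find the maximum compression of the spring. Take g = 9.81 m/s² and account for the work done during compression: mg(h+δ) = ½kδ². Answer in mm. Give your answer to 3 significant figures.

k = Gd⁴/(8D³N_a) = (80.4×10³)(6.4⁴)/(8·74.0³·5) = 8.3219 N/mm
W = mg = 5.9 × 9.81 = 57.879 N
½kδ² − Wδ − Wh = 0 → δ = (W + √(W² + 2kWh))/k
δ = (57.879 + √(3350 + 147388))/8.3219 = (57.879 + 388.25)/8.3219 = 53.609 mm

53.6 mm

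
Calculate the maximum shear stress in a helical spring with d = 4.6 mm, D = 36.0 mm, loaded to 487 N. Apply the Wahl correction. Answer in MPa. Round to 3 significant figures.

Spring index C = D/d = 36.0/4.6 = 7.8261
K_W = (4C−1)/(4C−4) + 0.615/C = 30.304/27.304 + 0.0786 = 1.1885
τ₀ = 8FD/(πd³) = 8·487·36.0/(π·4.6³) = 140256/305.79 = 458.67 MPa
τ_max = K·τ₀ = 1.1885 × 458.67 = 545.11 MPa

545 MPa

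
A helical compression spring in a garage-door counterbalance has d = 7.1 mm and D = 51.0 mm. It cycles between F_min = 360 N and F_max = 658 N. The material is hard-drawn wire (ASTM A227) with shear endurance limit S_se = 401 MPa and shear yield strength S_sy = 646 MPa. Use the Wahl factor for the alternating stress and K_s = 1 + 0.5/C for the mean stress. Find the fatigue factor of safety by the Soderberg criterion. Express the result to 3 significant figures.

C = D/d = 51.0/7.1 = 7.1831; K_W = (4C−1)/(4C−4)+0.615/C = 1.2069; K_s = 1+0.5/C = 1.0696
F_a = (F_max−F_min)/2 = 149 N; F_m = (F_max+F_min)/2 = 509 N
τ_a = K_W·8F_aD/(πd³) = 1.2069 × 54.066 = 65.253 MPa
τ_m = K_s·8F_mD/(πd³) = 1.0696 × 184.69 = 197.55 MPa
Soderberg: 1/n_f = τ_a/S_se + τ_m/S_sy = 65.253/401 + 197.55/646 = 0.16272 + 0.30581 = 0.46853
n_f = 1/0.46853 = 2.134

2.13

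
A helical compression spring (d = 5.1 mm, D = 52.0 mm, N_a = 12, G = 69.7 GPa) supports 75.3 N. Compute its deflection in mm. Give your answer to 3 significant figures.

k = Gd⁴/(8D³N_a) = (69.7×10³)(5.1⁴)/(8·52.0³·12) = 3.4933 N/mm
δ = F/k = 75.3 / 3.4933 = 21.556 mm

21.6 mm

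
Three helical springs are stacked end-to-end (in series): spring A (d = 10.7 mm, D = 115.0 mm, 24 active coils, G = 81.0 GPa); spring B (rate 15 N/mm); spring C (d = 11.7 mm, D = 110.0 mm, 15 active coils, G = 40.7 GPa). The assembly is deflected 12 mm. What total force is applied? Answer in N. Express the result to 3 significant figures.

21.8 N

k_A = Gd⁴/(8D³N_a) = (81.0×10³)(10.7⁴)/(8·115.0³·24) = 3.636 N/mm
k_C = Gd⁴/(8D³N_a) = (40.7×10³)(11.7⁴)/(8·110.0³·15) = 4.7751 N/mm
Series: 1/k_eq = 1/3.636 + 1/15 + 1/4.7751 = 0.55111; k_eq = 1.8145 N/mm
F = k_eq·δ = 1.8145·12 = 21.774 N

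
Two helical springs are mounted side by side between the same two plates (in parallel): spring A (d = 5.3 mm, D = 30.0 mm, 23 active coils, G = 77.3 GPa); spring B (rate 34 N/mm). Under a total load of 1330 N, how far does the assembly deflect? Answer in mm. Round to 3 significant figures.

k_A = Gd⁴/(8D³N_a) = (77.3×10³)(5.3⁴)/(8·30.0³·23) = 12.277 N/mm
Parallel: k_eq = 12.277 + 34 = 46.277 N/mm
δ = F/k_eq = 1330/46.277 = 28.74 mm

28.7 mm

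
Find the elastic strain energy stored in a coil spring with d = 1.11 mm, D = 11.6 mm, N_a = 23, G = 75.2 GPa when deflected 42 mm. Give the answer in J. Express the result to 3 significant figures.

0.351 J

k = Gd⁴/(8D³N_a) = (75.2×10³)(1.11⁴)/(8·11.6³·23) = 0.39748 N/mm
U = ½kδ² = 0.5 × 0.39748 × 42² = 350.58 N·mm = 0.35058 J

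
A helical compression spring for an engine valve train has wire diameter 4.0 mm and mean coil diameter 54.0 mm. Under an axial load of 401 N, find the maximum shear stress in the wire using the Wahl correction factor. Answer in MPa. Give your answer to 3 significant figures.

953 MPa

Spring index C = D/d = 54.0/4.0 = 13.5000
K_W = (4C−1)/(4C−4) + 0.615/C = 53.000/50.000 + 0.0456 = 1.1056
τ₀ = 8FD/(πd³) = 8·401·54.0/(π·4.0³) = 173232/201.06 = 861.59 MPa
τ_max = K·τ₀ = 1.1056 × 861.59 = 952.53 MPa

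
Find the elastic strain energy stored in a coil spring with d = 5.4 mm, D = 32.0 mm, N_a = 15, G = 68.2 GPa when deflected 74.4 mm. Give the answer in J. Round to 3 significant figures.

k = Gd⁴/(8D³N_a) = (68.2×10³)(5.4⁴)/(8·32.0³·15) = 14.748 N/mm
U = ½kδ² = 0.5 × 14.748 × 74.4² = 40817 N·mm = 40.817 J

40.8 J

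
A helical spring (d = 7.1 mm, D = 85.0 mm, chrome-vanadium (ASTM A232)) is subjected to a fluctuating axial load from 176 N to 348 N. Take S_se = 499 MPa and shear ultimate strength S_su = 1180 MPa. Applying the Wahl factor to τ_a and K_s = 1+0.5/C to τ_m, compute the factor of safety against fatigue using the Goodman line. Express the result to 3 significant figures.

C = D/d = 85.0/7.1 = 11.9718; K_W = (4C−1)/(4C−4)+0.615/C = 1.1197; K_s = 1+0.5/C = 1.0418
F_a = (F_max−F_min)/2 = 86 N; F_m = (F_max+F_min)/2 = 262 N
τ_a = K_W·8F_aD/(πd³) = 1.1197 × 52.009 = 58.236 MPa
τ_m = K_s·8F_mD/(πd³) = 1.0418 × 158.45 = 165.06 MPa
Goodman: 1/n_f = τ_a/S_se + τ_m/S_su = 58.236/499 + 165.06/1180 = 0.11671 + 0.13989 = 0.25659
n_f = 1/0.25659 = 3.897

3.90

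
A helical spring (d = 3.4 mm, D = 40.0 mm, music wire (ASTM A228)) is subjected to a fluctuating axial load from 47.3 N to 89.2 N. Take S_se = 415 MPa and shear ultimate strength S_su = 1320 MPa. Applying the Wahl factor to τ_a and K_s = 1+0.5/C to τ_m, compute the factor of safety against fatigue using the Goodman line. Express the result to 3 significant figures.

3.49

C = D/d = 40.0/3.4 = 11.7647; K_W = (4C−1)/(4C−4)+0.615/C = 1.1219; K_s = 1+0.5/C = 1.0425
F_a = (F_max−F_min)/2 = 20.95 N; F_m = (F_max+F_min)/2 = 68.25 N
τ_a = K_W·8F_aD/(πd³) = 1.1219 × 54.293 = 60.914 MPa
τ_m = K_s·8F_mD/(πd³) = 1.0425 × 176.87 = 184.39 MPa
Goodman: 1/n_f = τ_a/S_se + τ_m/S_su = 60.914/415 + 184.39/1320 = 0.14678 + 0.13969 = 0.28647
n_f = 1/0.28647 = 3.491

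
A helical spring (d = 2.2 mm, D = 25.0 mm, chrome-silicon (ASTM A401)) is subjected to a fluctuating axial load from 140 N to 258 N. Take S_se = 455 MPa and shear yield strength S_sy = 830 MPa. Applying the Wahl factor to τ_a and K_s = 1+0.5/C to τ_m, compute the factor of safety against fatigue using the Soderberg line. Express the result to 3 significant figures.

0.422

C = D/d = 25.0/2.2 = 11.3636; K_W = (4C−1)/(4C−4)+0.615/C = 1.1265; K_s = 1+0.5/C = 1.0440
F_a = (F_max−F_min)/2 = 59 N; F_m = (F_max+F_min)/2 = 199 N
τ_a = K_W·8F_aD/(πd³) = 1.1265 × 352.75 = 397.37 MPa
τ_m = K_s·8F_mD/(πd³) = 1.0440 × 1189.8 = 1242.1 MPa
Soderberg: 1/n_f = τ_a/S_se + τ_m/S_sy = 397.37/455 + 1242.1/830 = 0.87333 + 1.49654 = 2.3699
n_f = 1/2.3699 = 0.422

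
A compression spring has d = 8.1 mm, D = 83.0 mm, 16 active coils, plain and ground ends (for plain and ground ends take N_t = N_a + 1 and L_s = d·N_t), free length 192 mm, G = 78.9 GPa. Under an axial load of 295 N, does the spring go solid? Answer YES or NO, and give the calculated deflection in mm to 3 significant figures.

YES, δ = 63.6 mm

k = Gd⁴/(8D³N_a) = (78.9×10³)(8.1⁴)/(8·83.0³·16) = 4.6406 N/mm
N_t = 17; L_s = 8.1·17 = 137.7 mm; δ_solid = L₀ − L_s = 192 − 137.7 = 54.3 mm
δ = F/k = 295/4.6406 = 63.57 mm
δ ≥ δ_solid → spring goes solid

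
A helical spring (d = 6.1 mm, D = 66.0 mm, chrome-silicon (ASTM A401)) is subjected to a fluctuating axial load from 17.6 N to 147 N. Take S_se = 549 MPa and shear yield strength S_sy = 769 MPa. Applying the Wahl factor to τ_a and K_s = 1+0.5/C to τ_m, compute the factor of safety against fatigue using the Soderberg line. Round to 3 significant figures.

5.50

C = D/d = 66.0/6.1 = 10.8197; K_W = (4C−1)/(4C−4)+0.615/C = 1.1332; K_s = 1+0.5/C = 1.0462
F_a = (F_max−F_min)/2 = 64.7 N; F_m = (F_max+F_min)/2 = 82.3 N
τ_a = K_W·8F_aD/(πd³) = 1.1332 × 47.907 = 54.289 MPa
τ_m = K_s·8F_mD/(πd³) = 1.0462 × 60.939 = 63.755 MPa
Soderberg: 1/n_f = τ_a/S_se + τ_m/S_sy = 54.289/549 + 63.755/769 = 0.09889 + 0.08291 = 0.18179
n_f = 1/0.18179 = 5.501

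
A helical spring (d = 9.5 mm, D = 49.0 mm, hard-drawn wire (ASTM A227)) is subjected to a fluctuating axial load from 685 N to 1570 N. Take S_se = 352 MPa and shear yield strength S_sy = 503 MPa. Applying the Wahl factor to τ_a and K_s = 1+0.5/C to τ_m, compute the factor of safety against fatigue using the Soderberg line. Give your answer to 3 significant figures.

1.68

C = D/d = 49.0/9.5 = 5.1579; K_W = (4C−1)/(4C−4)+0.615/C = 1.2996; K_s = 1+0.5/C = 1.0969
F_a = (F_max−F_min)/2 = 442.5 N; F_m = (F_max+F_min)/2 = 1127.5 N
τ_a = K_W·8F_aD/(πd³) = 1.2996 × 64.399 = 83.694 MPa
τ_m = K_s·8F_mD/(πd³) = 1.0969 × 164.09 = 180 MPa
Soderberg: 1/n_f = τ_a/S_se + τ_m/S_sy = 83.694/352 + 180/503 = 0.23777 + 0.35785 = 0.59561
n_f = 1/0.59561 = 1.679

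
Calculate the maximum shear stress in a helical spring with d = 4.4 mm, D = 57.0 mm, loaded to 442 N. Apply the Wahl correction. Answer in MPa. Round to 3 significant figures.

836 MPa

Spring index C = D/d = 57.0/4.4 = 12.9545
K_W = (4C−1)/(4C−4) + 0.615/C = 50.818/47.818 + 0.0475 = 1.1102
τ₀ = 8FD/(πd³) = 8·442·57.0/(π·4.4³) = 201552/267.61 = 753.15 MPa
τ_max = K·τ₀ = 1.1102 × 753.15 = 836.15 MPa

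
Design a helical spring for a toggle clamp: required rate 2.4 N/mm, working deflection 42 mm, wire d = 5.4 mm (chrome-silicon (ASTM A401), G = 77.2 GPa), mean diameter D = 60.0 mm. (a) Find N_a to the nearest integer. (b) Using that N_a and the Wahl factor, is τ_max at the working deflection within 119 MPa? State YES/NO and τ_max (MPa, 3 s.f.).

(a) 16 coils; (b) YES, τ_max = 109 MPa

N_a = Gd⁴/(8D³k) = (77.2×10³)(5.4⁴)/(8·60.0³·2.4) = 15.83 → N_a = 16
Actual rate k = Gd⁴/(8D³·16) = 2.3743 N/mm
Working load F = kδ = 2.3743·42 = 99.719 N
C = 60.0/5.4 = 11.1111; K_W = (4C−1)/(4C−4)+0.615/C = 1.1295
τ_max = K_W·8FD/(πd³) = 1.1295·96.758 = 109.29 MPa
τ_max ≤ 119 MPa → acceptable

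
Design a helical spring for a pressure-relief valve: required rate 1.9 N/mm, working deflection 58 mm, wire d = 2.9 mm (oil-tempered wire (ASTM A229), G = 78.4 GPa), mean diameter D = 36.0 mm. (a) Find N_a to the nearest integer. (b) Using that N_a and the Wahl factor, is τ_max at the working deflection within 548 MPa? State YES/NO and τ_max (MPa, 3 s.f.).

N_a = Gd⁴/(8D³k) = (78.4×10³)(2.9⁴)/(8·36.0³·1.9) = 7.819 → N_a = 8
Actual rate k = Gd⁴/(8D³·8) = 1.857 N/mm
Working load F = kδ = 1.857·58 = 107.71 N
C = 36.0/2.9 = 12.4138; K_W = (4C−1)/(4C−4)+0.615/C = 1.1153
τ_max = K_W·8FD/(πd³) = 1.1153·404.85 = 451.51 MPa
τ_max ≤ 548 MPa → acceptable

(a) 8 coils; (b) YES, τ_max = 452 MPa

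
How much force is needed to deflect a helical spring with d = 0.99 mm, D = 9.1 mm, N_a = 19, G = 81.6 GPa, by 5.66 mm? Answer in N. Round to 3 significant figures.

3.87 N

k = Gd⁴/(8D³N_a) = (81.6×10³)(0.99⁴)/(8·9.1³·19) = 0.68433 N/mm
F = k·δ = 0.68433 × 5.66 = 3.8733 N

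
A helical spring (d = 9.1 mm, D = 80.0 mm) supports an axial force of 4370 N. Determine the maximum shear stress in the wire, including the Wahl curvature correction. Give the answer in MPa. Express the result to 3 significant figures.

Spring index C = D/d = 80.0/9.1 = 8.7912
K_W = (4C−1)/(4C−4) + 0.615/C = 34.165/31.165 + 0.0700 = 1.1662
τ₀ = 8FD/(πd³) = 8·4370·80.0/(π·9.1³) = 2.7968e+06/2367.4 = 1181.4 MPa
τ_max = K·τ₀ = 1.1662 × 1181.4 = 1377.7 MPa

1380 MPa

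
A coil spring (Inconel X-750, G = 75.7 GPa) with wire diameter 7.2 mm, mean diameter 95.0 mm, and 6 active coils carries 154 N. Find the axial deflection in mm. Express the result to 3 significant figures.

31.2 mm

k = Gd⁴/(8D³N_a) = (75.7×10³)(7.2⁴)/(8·95.0³·6) = 4.9433 N/mm
δ = F/k = 154 / 4.9433 = 31.154 mm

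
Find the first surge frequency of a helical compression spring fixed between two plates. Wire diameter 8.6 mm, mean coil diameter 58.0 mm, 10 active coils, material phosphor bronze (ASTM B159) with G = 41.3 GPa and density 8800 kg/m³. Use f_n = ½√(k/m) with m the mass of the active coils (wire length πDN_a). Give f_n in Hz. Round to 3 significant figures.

62.3 Hz

k = Gd⁴/(8D³N_a) = (41.3×10³)(8.6⁴)/(8·58.0³·10) = 14.473 N/mm = 14473 N/m
Wire length L = πDN_a = π·58.0·10 = 1822.1 mm
m = ρ·(πd²/4)·L = 8800 × 58.088×10⁻⁶ m² × 1.8221 m = 0.93142 kg
f_n = ½√(k/m) = 0.5·√(14473/0.93142) = 0.5·√(15539) = 62.328 Hz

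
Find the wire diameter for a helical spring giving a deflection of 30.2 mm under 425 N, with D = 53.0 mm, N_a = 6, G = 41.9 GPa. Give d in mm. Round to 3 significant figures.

Required rate k = F/δ = 425/30.2 = 14.073 N/mm
d = (8D³N_a·k / G)^(1/4) = (8·53.0³·6·14.073 / (41.9×10³))^0.25
  = (2400.1)^0.25 = 6.9994 mm

7.00 mm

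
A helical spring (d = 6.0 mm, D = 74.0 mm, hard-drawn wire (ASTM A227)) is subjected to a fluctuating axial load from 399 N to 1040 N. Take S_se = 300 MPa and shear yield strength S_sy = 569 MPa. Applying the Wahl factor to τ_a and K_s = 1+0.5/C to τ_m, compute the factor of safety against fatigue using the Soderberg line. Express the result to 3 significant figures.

0.457

C = D/d = 74.0/6.0 = 12.3333; K_W = (4C−1)/(4C−4)+0.615/C = 1.1160; K_s = 1+0.5/C = 1.0405
F_a = (F_max−F_min)/2 = 320.5 N; F_m = (F_max+F_min)/2 = 719.5 N
τ_a = K_W·8F_aD/(πd³) = 1.1160 × 279.61 = 312.05 MPa
τ_m = K_s·8F_mD/(πd³) = 1.0405 × 627.7 = 653.14 MPa
Soderberg: 1/n_f = τ_a/S_se + τ_m/S_sy = 312.05/300 + 653.14/569 = 1.04017 + 1.14788 = 2.188
n_f = 1/2.188 = 0.457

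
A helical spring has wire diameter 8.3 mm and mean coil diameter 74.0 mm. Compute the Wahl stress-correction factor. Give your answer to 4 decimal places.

1.1637

C = D/d = 74.0/8.3 = 8.9157
K_W = (4C−1)/(4C−4) + 0.615/C = 34.663/31.663 + 0.0690 = 1.1637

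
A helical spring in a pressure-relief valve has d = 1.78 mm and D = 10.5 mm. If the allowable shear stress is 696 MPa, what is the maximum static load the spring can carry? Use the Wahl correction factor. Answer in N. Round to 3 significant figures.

117 N

C = D/d = 10.5/1.78 = 5.8989
K_W = (4C−1)/(4C−4) + 0.615/C = 22.596/19.596 + 0.1043 = 1.2574
τ_max = K·8FD/(πd³) → F_max = τ_allow·πd³/(8DK)
F_max = 696·π·1.78³/(8·10.5·1.2574) = 12332/105.62 = 116.76 N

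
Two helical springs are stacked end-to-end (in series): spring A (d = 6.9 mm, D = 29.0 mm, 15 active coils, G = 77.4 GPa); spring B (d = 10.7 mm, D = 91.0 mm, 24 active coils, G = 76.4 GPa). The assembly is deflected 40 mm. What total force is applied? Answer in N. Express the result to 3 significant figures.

248 N

k_A = Gd⁴/(8D³N_a) = (77.4×10³)(6.9⁴)/(8·29.0³·15) = 59.946 N/mm
k_B = Gd⁴/(8D³N_a) = (76.4×10³)(10.7⁴)/(8·91.0³·24) = 6.9215 N/mm
Series: 1/k_eq = 1/59.946 + 1/6.9215 = 0.16116; k_eq = 6.2051 N/mm
F = k_eq·δ = 6.2051·40 = 248.2 N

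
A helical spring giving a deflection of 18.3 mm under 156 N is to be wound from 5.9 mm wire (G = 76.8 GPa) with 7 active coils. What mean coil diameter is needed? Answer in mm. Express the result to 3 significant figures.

Required rate k = F/δ = 156/18.3 = 8.5246 N/mm
D = (Gd⁴/(8N_a·k))^(1/3) = (76.8×10³·5.9⁴/(8·7·8.5246))^(1/3)
  = (194943)^(1/3) = 57.9833 mm

58.0 mm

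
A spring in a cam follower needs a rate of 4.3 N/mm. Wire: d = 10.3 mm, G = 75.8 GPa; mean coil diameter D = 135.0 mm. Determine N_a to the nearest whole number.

N_a = Gd⁴/(8D³k) = (75.8×10³ × 10.3⁴)/(8 × 135.0³ × 4.3)
    = 8.53136e+08 / 8.46369e+07 = 10.08 → 10 coils

10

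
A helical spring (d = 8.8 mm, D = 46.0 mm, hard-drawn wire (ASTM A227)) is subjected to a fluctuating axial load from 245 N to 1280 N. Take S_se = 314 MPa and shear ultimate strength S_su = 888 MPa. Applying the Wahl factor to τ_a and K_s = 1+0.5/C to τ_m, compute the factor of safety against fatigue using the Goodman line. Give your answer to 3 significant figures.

C = D/d = 46.0/8.8 = 5.2273; K_W = (4C−1)/(4C−4)+0.615/C = 1.2951; K_s = 1+0.5/C = 1.0957
F_a = (F_max−F_min)/2 = 517.5 N; F_m = (F_max+F_min)/2 = 762.5 N
τ_a = K_W·8F_aD/(πd³) = 1.2951 × 88.953 = 115.2 MPa
τ_m = K_s·8F_mD/(πd³) = 1.0957 × 131.07 = 143.6 MPa
Goodman: 1/n_f = τ_a/S_se + τ_m/S_su = 115.2/314 + 143.6/888 = 0.36688 + 0.16171 = 0.5286
n_f = 1/0.5286 = 1.892

1.89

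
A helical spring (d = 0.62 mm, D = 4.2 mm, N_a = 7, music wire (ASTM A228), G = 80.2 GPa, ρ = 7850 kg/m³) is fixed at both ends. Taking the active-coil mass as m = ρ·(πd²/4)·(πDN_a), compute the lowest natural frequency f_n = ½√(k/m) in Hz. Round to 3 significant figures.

k = Gd⁴/(8D³N_a) = (80.2×10³)(0.62⁴)/(8·4.2³·7) = 2.8563 N/mm = 2856.3 N/m
Wire length L = πDN_a = π·4.2·7 = 92.363 mm
m = ρ·(πd²/4)·L = 7850 × 0.30191×10⁻⁶ m² × 0.092363 m = 0.0002189 kg
f_n = ½√(k/m) = 0.5·√(2856.3/0.0002189) = 0.5·√(1.3049e+07) = 1806.1 Hz

1810 Hz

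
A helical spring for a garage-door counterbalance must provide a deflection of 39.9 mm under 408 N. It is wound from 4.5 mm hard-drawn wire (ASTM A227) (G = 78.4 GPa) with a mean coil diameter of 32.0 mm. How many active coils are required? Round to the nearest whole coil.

12

Required rate k = F/δ = 408/39.9 = 10.226 N/mm
N_a = Gd⁴/(8D³k) = (78.4×10³ × 4.5⁴)/(8 × 32.0³ × 10.226)
    = 3.21489e+07 / 2.68057e+06 = 11.99 → 12 coils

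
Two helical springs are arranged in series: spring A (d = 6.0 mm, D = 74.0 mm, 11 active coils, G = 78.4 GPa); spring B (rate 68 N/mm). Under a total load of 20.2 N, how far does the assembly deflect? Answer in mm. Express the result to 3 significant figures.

7.39 mm

k_A = Gd⁴/(8D³N_a) = (78.4×10³)(6.0⁴)/(8·74.0³·11) = 2.8493 N/mm
Series: 1/k_eq = 1/2.8493 + 1/68 = 0.36567; k_eq = 2.7347 N/mm
δ = F/k_eq = 20.2/2.7347 = 7.3864 mm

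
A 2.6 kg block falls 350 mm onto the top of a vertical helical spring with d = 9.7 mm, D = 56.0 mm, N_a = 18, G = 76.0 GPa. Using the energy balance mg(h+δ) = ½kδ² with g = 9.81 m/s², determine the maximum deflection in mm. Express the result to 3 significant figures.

k = Gd⁴/(8D³N_a) = (76.0×10³)(9.7⁴)/(8·56.0³·18) = 26.606 N/mm
W = mg = 2.6 × 9.81 = 25.506 N
½kδ² − Wδ − Wh = 0 → δ = (W + √(W² + 2kWh))/k
δ = (25.506 + √(650.56 + 475023))/26.606 = (25.506 + 689.69)/26.606 = 26.881 mm

26.9 mm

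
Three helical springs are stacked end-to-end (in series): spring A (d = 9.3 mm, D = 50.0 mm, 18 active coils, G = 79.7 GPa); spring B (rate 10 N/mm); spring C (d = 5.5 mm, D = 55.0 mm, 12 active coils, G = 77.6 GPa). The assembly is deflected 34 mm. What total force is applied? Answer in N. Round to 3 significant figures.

k_A = Gd⁴/(8D³N_a) = (79.7×10³)(9.3⁴)/(8·50.0³·18) = 33.122 N/mm
k_C = Gd⁴/(8D³N_a) = (77.6×10³)(5.5⁴)/(8·55.0³·12) = 4.4458 N/mm
Series: 1/k_eq = 1/33.122 + 1/10 + 1/4.4458 = 0.35512; k_eq = 2.8159 N/mm
F = k_eq·δ = 2.8159·34 = 95.742 N

95.7 N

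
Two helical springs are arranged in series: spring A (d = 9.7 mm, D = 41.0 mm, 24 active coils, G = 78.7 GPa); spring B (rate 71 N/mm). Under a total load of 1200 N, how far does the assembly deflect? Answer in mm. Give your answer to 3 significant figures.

39.7 mm

k_A = Gd⁴/(8D³N_a) = (78.7×10³)(9.7⁴)/(8·41.0³·24) = 52.651 N/mm
Series: 1/k_eq = 1/52.651 + 1/71 = 0.033077; k_eq = 30.232 N/mm
δ = F/k_eq = 1200/30.232 = 39.693 mm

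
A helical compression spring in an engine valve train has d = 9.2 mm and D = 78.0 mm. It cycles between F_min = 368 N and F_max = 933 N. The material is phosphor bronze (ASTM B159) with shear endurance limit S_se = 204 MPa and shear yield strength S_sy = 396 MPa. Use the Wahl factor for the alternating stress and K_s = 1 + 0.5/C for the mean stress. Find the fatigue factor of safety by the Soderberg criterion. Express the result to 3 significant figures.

1.17

C = D/d = 78.0/9.2 = 8.4783; K_W = (4C−1)/(4C−4)+0.615/C = 1.1728; K_s = 1+0.5/C = 1.0590
F_a = (F_max−F_min)/2 = 282.5 N; F_m = (F_max+F_min)/2 = 650.5 N
τ_a = K_W·8F_aD/(πd³) = 1.1728 × 72.059 = 84.513 MPa
τ_m = K_s·8F_mD/(πd³) = 1.0590 × 165.93 = 175.71 MPa
Soderberg: 1/n_f = τ_a/S_se + τ_m/S_sy = 84.513/204 + 175.71/396 = 0.41428 + 0.44372 = 0.858
n_f = 1/0.858 = 1.166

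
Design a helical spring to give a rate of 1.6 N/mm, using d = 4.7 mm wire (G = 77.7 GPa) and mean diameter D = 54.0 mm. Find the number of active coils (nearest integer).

19

N_a = Gd⁴/(8D³k) = (77.7×10³ × 4.7⁴)/(8 × 54.0³ × 1.6)
    = 3.79151e+07 / 2.01554e+06 = 18.81 → 19 coils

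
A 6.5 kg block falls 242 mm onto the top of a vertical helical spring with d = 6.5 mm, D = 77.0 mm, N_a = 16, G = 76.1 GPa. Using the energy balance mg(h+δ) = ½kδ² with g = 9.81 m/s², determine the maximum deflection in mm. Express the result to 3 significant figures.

k = Gd⁴/(8D³N_a) = (76.1×10³)(6.5⁴)/(8·77.0³·16) = 2.3246 N/mm
W = mg = 6.5 × 9.81 = 63.765 N
½kδ² − Wδ − Wh = 0 → δ = (W + √(W² + 2kWh))/k
δ = (63.765 + √(4066 + 71743.7))/2.3246 = (63.765 + 275.34)/2.3246 = 145.87 mm

146 mm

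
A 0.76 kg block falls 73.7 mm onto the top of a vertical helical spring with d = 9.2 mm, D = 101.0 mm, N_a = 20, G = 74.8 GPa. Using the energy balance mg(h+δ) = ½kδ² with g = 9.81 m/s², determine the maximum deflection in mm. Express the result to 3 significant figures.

20.8 mm

k = Gd⁴/(8D³N_a) = (74.8×10³)(9.2⁴)/(8·101.0³·20) = 3.2506 N/mm
W = mg = 0.76 × 9.81 = 7.4556 N
½kδ² − Wδ − Wh = 0 → δ = (W + √(W² + 2kWh))/k
δ = (7.4556 + √(55.586 + 3572.31))/3.2506 = (7.4556 + 60.232)/3.2506 = 20.823 mm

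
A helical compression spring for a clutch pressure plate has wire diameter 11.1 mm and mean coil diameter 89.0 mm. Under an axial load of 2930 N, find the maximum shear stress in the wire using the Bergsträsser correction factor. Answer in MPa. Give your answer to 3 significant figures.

569 MPa

Spring index C = D/d = 89.0/11.1 = 8.0180
K_B = (4C+2)/(4C−3) = 34.072/29.072 = 1.1720
τ₀ = 8FD/(πd³) = 8·2930·89.0/(π·11.1³) = 2.08616e+06/4296.5 = 485.54 MPa
τ_max = K·τ₀ = 1.1720 × 485.54 = 569.05 MPa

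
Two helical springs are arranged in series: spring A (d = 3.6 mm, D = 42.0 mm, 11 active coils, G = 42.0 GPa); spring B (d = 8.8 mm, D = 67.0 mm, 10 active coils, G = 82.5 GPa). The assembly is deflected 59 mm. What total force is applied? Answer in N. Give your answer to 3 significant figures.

k_A = Gd⁴/(8D³N_a) = (42.0×10³)(3.6⁴)/(8·42.0³·11) = 1.082 N/mm
k_B = Gd⁴/(8D³N_a) = (82.5×10³)(8.8⁴)/(8·67.0³·10) = 20.562 N/mm
Series: 1/k_eq = 1/1.082 + 1/20.562 = 0.97284; k_eq = 1.0279 N/mm
F = k_eq·δ = 1.0279·59 = 60.647 N

60.6 N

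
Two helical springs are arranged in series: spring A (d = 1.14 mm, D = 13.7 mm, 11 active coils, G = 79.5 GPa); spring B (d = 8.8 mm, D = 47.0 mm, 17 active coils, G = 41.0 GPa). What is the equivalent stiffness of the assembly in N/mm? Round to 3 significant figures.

0.574 N/mm

k_A = Gd⁴/(8D³N_a) = (79.5×10³)(1.14⁴)/(8·13.7³·11) = 0.59339 N/mm
k_B = Gd⁴/(8D³N_a) = (41.0×10³)(8.8⁴)/(8·47.0³·17) = 17.413 N/mm
Series: 1/k_eq = 1/0.59339 + 1/17.413 = 1.7427; k_eq = 0.57384 N/mm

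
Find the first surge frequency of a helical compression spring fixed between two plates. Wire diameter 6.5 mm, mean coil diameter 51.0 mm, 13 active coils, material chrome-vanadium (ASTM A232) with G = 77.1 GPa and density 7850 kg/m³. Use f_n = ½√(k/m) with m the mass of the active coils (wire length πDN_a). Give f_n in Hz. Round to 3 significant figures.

k = Gd⁴/(8D³N_a) = (77.1×10³)(6.5⁴)/(8·51.0³·13) = 9.9762 N/mm = 9976.2 N/m
Wire length L = πDN_a = π·51.0·13 = 2082.9 mm
m = ρ·(πd²/4)·L = 7850 × 33.183×10⁻⁶ m² × 2.0829 m = 0.54256 kg
f_n = ½√(k/m) = 0.5·√(9976.2/0.54256) = 0.5·√(18387) = 67.8 Hz

67.8 Hz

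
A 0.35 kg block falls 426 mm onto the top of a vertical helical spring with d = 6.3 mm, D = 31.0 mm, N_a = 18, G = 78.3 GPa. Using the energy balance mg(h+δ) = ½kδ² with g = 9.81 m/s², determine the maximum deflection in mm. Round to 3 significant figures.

k = Gd⁴/(8D³N_a) = (78.3×10³)(6.3⁴)/(8·31.0³·18) = 28.753 N/mm
W = mg = 0.35 × 9.81 = 3.4335 N
½kδ² − Wδ − Wh = 0 → δ = (W + √(W² + 2kWh))/k
δ = (3.4335 + √(11.789 + 84111))/28.753 = (3.4335 + 290.04)/28.753 = 10.207 mm

10.2 mm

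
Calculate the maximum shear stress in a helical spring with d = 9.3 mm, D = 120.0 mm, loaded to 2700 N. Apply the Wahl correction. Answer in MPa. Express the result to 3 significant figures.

1140 MPa

Spring index C = D/d = 120.0/9.3 = 12.9032
K_W = (4C−1)/(4C−4) + 0.615/C = 50.613/47.613 + 0.0477 = 1.1107
τ₀ = 8FD/(πd³) = 8·2700·120.0/(π·9.3³) = 2.592e+06/2527 = 1025.7 MPa
τ_max = K·τ₀ = 1.1107 × 1025.7 = 1139.3 MPa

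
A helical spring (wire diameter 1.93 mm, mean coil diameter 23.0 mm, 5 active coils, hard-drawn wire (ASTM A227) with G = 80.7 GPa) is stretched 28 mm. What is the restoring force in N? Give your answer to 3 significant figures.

k = Gd⁴/(8D³N_a) = (80.7×10³)(1.93⁴)/(8·23.0³·5) = 2.3007 N/mm
F = k·δ = 2.3007 × 28 = 64.419 N

64.4 N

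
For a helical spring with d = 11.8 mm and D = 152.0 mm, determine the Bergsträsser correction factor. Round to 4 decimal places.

1.1030

C = D/d = 152.0/11.8 = 12.8814
K_B = (4C+2)/(4C−3) = 53.525/48.525 = 1.1030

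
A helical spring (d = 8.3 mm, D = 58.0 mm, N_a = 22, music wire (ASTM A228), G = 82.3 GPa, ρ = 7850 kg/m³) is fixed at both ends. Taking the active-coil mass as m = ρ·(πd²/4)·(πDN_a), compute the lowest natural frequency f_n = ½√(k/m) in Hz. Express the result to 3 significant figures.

40.9 Hz

k = Gd⁴/(8D³N_a) = (82.3×10³)(8.3⁴)/(8·58.0³·22) = 11.374 N/mm = 11374 N/m
Wire length L = πDN_a = π·58.0·22 = 4008.7 mm
m = ρ·(πd²/4)·L = 7850 × 54.106×10⁻⁶ m² × 4.0087 m = 1.7026 kg
f_n = ½√(k/m) = 0.5·√(11374/1.7026) = 0.5·√(6680.4) = 40.867 Hz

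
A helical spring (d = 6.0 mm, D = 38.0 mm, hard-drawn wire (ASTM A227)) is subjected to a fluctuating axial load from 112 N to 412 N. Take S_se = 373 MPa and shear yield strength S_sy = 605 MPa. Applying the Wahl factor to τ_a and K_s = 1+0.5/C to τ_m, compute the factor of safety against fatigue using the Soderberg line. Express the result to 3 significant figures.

2.31

C = D/d = 38.0/6.0 = 6.3333; K_W = (4C−1)/(4C−4)+0.615/C = 1.2377; K_s = 1+0.5/C = 1.0789
F_a = (F_max−F_min)/2 = 150 N; F_m = (F_max+F_min)/2 = 262 N
τ_a = K_W·8F_aD/(πd³) = 1.2377 × 67.199 = 83.174 MPa
τ_m = K_s·8F_mD/(πd³) = 1.0789 × 117.37 = 126.64 MPa
Soderberg: 1/n_f = τ_a/S_se + τ_m/S_sy = 83.174/373 + 126.64/605 = 0.22299 + 0.20932 = 0.43231
n_f = 1/0.43231 = 2.313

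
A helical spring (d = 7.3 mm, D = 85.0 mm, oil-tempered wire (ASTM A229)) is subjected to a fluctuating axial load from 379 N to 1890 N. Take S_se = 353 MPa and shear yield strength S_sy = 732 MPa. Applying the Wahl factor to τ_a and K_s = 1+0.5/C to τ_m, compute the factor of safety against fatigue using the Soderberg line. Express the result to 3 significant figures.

C = D/d = 85.0/7.3 = 11.6438; K_W = (4C−1)/(4C−4)+0.615/C = 1.1233; K_s = 1+0.5/C = 1.0429
F_a = (F_max−F_min)/2 = 755.5 N; F_m = (F_max+F_min)/2 = 1134.5 N
τ_a = K_W·8F_aD/(πd³) = 1.1233 × 420.36 = 472.19 MPa
τ_m = K_s·8F_mD/(πd³) = 1.0429 × 631.24 = 658.35 MPa
Soderberg: 1/n_f = τ_a/S_se + τ_m/S_sy = 472.19/353 + 658.35/732 = 1.33764 + 0.89938 = 2.237
n_f = 1/2.237 = 0.447

0.447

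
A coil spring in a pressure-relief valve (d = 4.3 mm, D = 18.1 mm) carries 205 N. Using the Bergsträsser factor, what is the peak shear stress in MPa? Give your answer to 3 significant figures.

162 MPa

Spring index C = D/d = 18.1/4.3 = 4.2093
K_B = (4C+2)/(4C−3) = 18.837/13.837 = 1.3613
τ₀ = 8FD/(πd³) = 8·205·18.1/(π·4.3³) = 29684/249.78 = 118.84 MPa
τ_max = K·τ₀ = 1.3613 × 118.84 = 161.78 MPa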